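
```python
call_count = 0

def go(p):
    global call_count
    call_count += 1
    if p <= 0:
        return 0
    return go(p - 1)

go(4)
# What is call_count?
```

Linear recursion stepping by 1: 5 calls from p=4 down to ≤0.

Answer: 5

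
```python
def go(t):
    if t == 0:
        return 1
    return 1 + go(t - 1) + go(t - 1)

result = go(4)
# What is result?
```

go(t) = 1 + 2·go(t-1), go(0)=1. Closed form: (1+1)·2^4 - 1 = 31.

Answer: 31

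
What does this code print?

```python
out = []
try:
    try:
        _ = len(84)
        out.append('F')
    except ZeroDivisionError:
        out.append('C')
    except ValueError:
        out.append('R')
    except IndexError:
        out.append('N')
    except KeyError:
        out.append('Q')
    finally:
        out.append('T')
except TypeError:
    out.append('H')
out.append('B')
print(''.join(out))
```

Execution trace: 'T' (finally) → 'H' (outer except TypeError) → 'B' (after the try/except). Output: THB

Answer: THB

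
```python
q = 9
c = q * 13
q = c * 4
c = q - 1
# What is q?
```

Trace:
`q = 9` → q = 9
`c = q * 13` → c = 117
`q = c * 4` → q = 468
`c = q - 1` → c = 467
So q = 468

Answer: 468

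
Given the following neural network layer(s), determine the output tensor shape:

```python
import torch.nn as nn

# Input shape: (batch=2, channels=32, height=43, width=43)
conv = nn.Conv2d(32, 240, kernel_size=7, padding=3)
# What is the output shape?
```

Input: (2, 32, 43, 43) -> Output: (2, 240, 43, 43)

Answer: (2, 240, 43, 43)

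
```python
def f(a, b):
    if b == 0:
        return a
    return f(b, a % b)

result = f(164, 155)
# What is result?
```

f(164, 155) -> f(155, 9) -> f(9, 2) -> f(2, 1) -> f(1, 0) -> 1

Answer: 1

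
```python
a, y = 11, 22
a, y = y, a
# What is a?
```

Trace:
`a, y = 11, 22` → a = 11; y = 22
`a, y = y, a` → a = 22; y = 11
So a = 22

Answer: 22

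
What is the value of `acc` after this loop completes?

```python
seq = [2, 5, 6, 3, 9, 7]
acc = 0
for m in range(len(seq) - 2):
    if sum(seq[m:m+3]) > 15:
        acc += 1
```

Count windows with sum > 15
`acc` takes the values: 0 → 1 → 2

Answer: 2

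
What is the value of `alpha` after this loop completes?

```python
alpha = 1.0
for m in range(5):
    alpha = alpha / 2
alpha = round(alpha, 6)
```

Halving LR 5 times: 1 / 2^5
`alpha` takes the values: 1.0 → 0.5 → 0.25 → 0.125 → 0.0625 → 0.03125

Answer: 0.03125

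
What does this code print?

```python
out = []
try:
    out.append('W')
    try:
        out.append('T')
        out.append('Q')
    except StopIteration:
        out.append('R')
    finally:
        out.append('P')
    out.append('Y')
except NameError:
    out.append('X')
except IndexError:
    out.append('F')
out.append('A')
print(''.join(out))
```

Execution trace: 'W' (try body) → 'T' (inner try body) → 'Q' (inner try body, no exception) → 'P' (inner finally) → 'Y' (try body, no exception) → 'A' (after the try/except). Output: WTQPYA

Answer: WTQPYA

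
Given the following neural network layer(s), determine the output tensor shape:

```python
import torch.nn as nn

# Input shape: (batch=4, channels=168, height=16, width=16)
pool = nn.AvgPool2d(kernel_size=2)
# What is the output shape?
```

Input: (4, 168, 16, 16) -> Output: (4, 168, 8, 8)

Answer: (4, 168, 8, 8)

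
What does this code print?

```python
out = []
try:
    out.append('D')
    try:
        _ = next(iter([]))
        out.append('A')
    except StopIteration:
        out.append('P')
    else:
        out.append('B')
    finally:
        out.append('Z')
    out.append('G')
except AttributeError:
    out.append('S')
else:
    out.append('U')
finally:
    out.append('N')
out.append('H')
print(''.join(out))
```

Execution trace: 'D' (try body) → 'P' (inner except StopIteration) → 'Z' (inner finally) → 'G' (try body, no exception) → 'U' (else) → 'N' (finally) → 'H' (after the try/except). Output: DPZGUNH

Answer: DPZGUNH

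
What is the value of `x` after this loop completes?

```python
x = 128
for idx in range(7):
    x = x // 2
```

Halve 7 times: 128 // 2^7 = 1
`x` takes the values: 128 → 64 → 32 → 16 → 8 → 4 → 2 → 1

Answer: 1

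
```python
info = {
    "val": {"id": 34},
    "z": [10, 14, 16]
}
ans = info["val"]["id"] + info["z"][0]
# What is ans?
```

Trace:
`info = { ...` → info = {'val': {'id': 34}, 'z': [10, 14, 16]}
`ans = info["val"]["id"] + info["z"][0]` → ans = 44
So ans = 44

Answer: 44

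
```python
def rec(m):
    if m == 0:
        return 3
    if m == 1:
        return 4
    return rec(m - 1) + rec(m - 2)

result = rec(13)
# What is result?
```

Build up from base cases: rec(0)=3, rec(1)=4, rec(2)=7, rec(3)=11, rec(4)=18, rec(5)=29, rec(6)=47, ..., rec(13)=1364

Answer: 1364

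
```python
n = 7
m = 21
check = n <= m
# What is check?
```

Trace:
`n = 7` → n = 7
`m = 21` → m = 21
`check = n <= m` → check = True
So check = True

Answer: True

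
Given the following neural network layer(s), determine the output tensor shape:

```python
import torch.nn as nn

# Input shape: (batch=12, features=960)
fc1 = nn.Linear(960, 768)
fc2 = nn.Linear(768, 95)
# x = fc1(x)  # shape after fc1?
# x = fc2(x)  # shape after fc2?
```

Input: (12, 960) -> after fc1: (12, 768) -> Output: (12, 95)

Answer: (12, 95)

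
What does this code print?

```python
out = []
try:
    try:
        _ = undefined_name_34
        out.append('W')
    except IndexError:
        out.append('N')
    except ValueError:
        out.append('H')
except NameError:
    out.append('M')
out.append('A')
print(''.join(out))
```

Execution trace: 'M' (outer except NameError) → 'A' (after the try/except). Output: MA

Answer: MA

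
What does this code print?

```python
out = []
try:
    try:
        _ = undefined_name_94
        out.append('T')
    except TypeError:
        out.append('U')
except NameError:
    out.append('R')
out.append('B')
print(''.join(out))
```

Execution trace: 'R' (outer except NameError) → 'B' (after the try/except). Output: RB

Answer: RB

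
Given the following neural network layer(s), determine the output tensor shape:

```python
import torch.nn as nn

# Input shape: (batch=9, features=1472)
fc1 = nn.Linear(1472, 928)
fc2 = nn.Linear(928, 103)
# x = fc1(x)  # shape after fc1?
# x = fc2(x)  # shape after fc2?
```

Input: (9, 1472) -> after fc1: (9, 928) -> Output: (9, 103)

Answer: (9, 103)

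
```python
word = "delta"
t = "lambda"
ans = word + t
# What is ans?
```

Trace:
`word = "delta"` → word = 'delta'
`t = "lambda"` → t = 'lambda'
`ans = word + t` → ans = 'deltalambda'
So ans = 'deltalambda'

Answer: 'deltalambda'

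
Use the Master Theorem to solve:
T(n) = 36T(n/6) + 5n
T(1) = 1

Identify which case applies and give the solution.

a=36, b=6, f(n)=5n. log_6(36) = 2. Since c=1 < 2, Case 1 applies: T(n) = Θ(n^log_b(a)) = O(n^2).

Answer: O(n^2) - Case 1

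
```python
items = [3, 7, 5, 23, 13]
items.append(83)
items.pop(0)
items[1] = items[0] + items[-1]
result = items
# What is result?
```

Trace:
`items = [3, 7, 5, 23, 13]` → items = [3, 7, 5, 23, 13]
`items.append(83)` → items = [3, 7, 5, 23, 13, 83]
`items.pop(0)` → items = [7, 5, 23, 13, 83]
`items[1] = items[0] + items[-1]` → items = [7, 90, 23, 13, 83]
`result = items` → result = [7, 90, 23, 13, 83]
So result = [7, 90, 23, 13, 83]

Answer: [7, 90, 23, 13, 83]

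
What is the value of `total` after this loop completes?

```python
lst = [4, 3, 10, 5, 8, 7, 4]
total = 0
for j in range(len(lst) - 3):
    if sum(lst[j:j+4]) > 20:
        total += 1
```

Count windows with sum > 20
`total` takes the values: 0 → 1 → 2 → 3 → 4

Answer: 4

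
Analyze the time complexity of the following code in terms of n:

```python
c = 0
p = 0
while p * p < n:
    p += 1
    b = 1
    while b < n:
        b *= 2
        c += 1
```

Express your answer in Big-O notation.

Each loop level contributes: √n × log n. Multiplying the contributions gives O(√n log n).

Answer: O(√n log n)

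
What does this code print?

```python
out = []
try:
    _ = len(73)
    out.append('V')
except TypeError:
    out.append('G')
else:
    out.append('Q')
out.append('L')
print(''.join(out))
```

Execution trace: 'G' (except TypeError) → 'L' (after the try/except). Output: GL

Answer: GL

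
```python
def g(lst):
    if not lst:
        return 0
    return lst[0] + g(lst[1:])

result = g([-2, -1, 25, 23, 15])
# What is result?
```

(-2) + (-1) + 25 + 23 + 15 + 0 = 60

Answer: 60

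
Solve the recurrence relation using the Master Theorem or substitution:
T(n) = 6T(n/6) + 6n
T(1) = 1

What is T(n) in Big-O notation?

By Master Theorem: a=6, b=6, f(n)=6n. Since log_6(6) = 1 and f(n) = Θ(n^1), Case 2 applies. T(n) = O(n log n).

Answer: O(n log n)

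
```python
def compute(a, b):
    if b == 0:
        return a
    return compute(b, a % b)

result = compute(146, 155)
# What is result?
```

compute(146, 155) -> compute(155, 146) -> compute(146, 9) -> compute(9, 2) -> compute(2, 1) -> compute(1, 0) -> 1

Answer: 1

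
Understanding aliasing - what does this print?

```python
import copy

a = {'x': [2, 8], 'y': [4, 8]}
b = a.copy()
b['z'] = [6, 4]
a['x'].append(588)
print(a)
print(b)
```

Key concept: shallow copy of dict with mutable values.
Step by step:
`a = {'x': [2, 8], 'y': [4, 8]}` → a = {'x': [2, 8], 'y': [4, 8]}
`b = a.copy()` → b = {'x': [2, 8], 'y': [4, 8]}
`b['z'] = [6, 4]` → b = {'x': [2, 8], 'y': [4, 8], 'z': [6, 4]}
`a['x'].append(588)` → a = {'x': [2, 8, 588], 'y': [4, 8]}; b = {'x': [2, 8, 588], 'y': [4, 8], 'z': [6, 4]}
`print(a)` → prints {'x': [2, 8, 588], 'y': [4, 8]}
`print(b)` → prints {'x': [2, 8, 588], 'y': [4, 8], 'z': [6, 4]}

Answer:
{'x': [2, 8, 588], 'y': [4, 8]}
{'x': [2, 8, 588], 'y': [4, 8], 'z': [6, 4]}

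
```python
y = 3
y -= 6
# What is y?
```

Trace:
`y = 3` → y = 3
`y -= 6` → y = -3
So y = -3

Answer: -3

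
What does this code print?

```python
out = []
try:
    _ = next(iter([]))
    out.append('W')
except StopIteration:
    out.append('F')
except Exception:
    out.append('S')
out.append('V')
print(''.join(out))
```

Execution trace: 'F' (except StopIteration) → 'V' (after the try/except). Output: FV

Answer: FV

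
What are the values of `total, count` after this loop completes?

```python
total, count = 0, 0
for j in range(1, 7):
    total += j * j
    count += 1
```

Sum of squares and count
`total, count` takes the values: (0, 0) → (1, 0) → (1, 1) → (5, 1) → (5, 2) → (14, 2) → (14, 3) → (30, 3) → (30, 4) → (55, 4) → (55, 5) → (91, 5) → (91, 6)

Answer: 91, 6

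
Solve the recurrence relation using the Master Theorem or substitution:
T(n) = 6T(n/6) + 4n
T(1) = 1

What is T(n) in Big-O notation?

By Master Theorem: a=6, b=6, f(n)=4n. Since log_6(6) = 1 and f(n) = Θ(n^1), Case 2 applies. T(n) = O(n log n).

Answer: O(n log n)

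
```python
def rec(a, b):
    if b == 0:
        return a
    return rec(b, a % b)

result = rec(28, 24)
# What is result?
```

rec(28, 24) -> rec(24, 4) -> rec(4, 0) -> 4

Answer: 4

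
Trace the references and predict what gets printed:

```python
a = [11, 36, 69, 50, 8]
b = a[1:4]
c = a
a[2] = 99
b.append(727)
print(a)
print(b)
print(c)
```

Key concept: slice vs alias.
Step by step:
`a = [11, 36, 69, 50, 8]` → a = [11, 36, 69, 50, 8]
`b = a[1:4]` → b = [36, 69, 50]
`c = a` → c = [11, 36, 69, 50, 8] (same object as a)
`a[2] = 99` → a = [11, 36, 99, 50, 8] (same object as c); c = [11, 36, 99, 50, 8] (same object as a)
`b.append(727)` → b = [36, 69, 50, 727]
`print(a)` → prints [11, 36, 99, 50, 8]
`print(b)` → prints [36, 69, 50, 727]
`print(c)` → prints [11, 36, 99, 50, 8]

Answer:
[11, 36, 99, 50, 8]
[36, 69, 50, 727]
[11, 36, 99, 50, 8]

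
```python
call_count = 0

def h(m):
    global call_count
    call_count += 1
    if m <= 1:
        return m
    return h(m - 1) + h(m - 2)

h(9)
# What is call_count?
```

Calls(m) = 1 + Calls(m-1) + Calls(m-2); Calls(0)=Calls(1)=1. For m=9 this gives 109.

Answer: 109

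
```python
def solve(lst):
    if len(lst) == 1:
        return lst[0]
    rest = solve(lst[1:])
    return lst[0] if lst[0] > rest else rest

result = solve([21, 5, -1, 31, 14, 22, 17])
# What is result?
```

Recursive max over [21, 5, -1, 31, 14, 22, 17] = 31

Answer: 31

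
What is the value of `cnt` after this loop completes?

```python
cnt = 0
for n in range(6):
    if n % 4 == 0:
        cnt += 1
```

Count numbers divisible by 4 in range(6)
`cnt` takes the values: 0 → 1 → 2

Answer: 2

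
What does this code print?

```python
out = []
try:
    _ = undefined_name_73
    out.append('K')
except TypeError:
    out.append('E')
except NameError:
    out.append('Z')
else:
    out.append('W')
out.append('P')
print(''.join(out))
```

Execution trace: 'Z' (except NameError) → 'P' (after the try/except). Output: ZP

Answer: ZP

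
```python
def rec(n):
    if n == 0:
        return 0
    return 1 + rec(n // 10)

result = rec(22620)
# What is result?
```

Count of digits of 22620: 5

Answer: 5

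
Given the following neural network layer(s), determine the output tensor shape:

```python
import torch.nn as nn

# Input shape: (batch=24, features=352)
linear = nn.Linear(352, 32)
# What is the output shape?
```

Input: (24, 352) -> Output: (24, 32)

Answer: (24, 32)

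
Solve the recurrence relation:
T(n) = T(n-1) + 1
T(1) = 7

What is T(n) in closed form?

Unrolling: T(n) = T(1) + 1·(n-1) = 7 + 1(n-1) = n + 6.

Answer: T(n) = n + 6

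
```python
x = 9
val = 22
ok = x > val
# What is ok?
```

Trace:
`x = 9` → x = 9
`val = 22` → val = 22
`ok = x > val` → ok = False
So ok = False

Answer: False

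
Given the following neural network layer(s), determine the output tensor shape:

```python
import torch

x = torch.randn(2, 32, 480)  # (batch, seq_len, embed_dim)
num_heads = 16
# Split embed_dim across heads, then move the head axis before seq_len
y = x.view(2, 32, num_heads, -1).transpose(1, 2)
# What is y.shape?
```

Input: (2, 32, 480) -> head_dim = 480 // 16 = 30; after view: (2, 32, 16, 30) -> after transpose(1, 2): (2, 16, 32, 30) -> Output: (2, 16, 32, 30)

Answer: (2, 16, 32, 30)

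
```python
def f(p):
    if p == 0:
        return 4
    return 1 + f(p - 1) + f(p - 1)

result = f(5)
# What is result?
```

f(p) = 1 + 2·f(p-1), f(0)=4. Closed form: (4+1)·2^5 - 1 = 159.

Answer: 159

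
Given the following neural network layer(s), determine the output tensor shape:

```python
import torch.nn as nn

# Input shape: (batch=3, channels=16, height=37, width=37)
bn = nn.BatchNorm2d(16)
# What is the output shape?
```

Input: (3, 16, 37, 37) -> Output: (3, 16, 37, 37)

Answer: (3, 16, 37, 37)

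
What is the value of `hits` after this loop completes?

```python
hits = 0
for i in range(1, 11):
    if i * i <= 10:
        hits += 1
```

Count numbers where i² ≤ 10
`hits` takes the values: 0 → 1 → 2 → 3

Answer: 3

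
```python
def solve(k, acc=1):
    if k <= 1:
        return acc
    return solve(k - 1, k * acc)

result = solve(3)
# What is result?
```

Accumulator trace (n, acc): (3, 1) -> (2, 3) -> (1, 6) -> return 6

Answer: 6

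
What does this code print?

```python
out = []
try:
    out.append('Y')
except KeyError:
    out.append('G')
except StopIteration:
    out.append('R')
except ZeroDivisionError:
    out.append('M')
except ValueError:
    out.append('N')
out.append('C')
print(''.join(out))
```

Execution trace: 'Y' (try body, no exception) → 'C' (after the try/except). Output: YC

Answer: YC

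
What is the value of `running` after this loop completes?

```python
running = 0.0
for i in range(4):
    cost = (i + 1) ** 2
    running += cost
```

Sum of squared losses 1² + 2² + ... + 4²
`running` takes the values: 0.0 → 1.0 → 5.0 → 14.0 → 30.0

Answer: 30.0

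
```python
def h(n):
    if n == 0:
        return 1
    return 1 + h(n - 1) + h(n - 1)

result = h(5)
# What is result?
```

h(n) = 1 + 2·h(n-1), h(0)=1. Closed form: (1+1)·2^5 - 1 = 63.

Answer: 63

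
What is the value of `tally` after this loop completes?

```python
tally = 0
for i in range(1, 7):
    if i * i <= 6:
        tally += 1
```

Count numbers where i² ≤ 6
`tally` takes the values: 0 → 1 → 2

Answer: 2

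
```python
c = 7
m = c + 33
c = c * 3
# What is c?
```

Trace:
`c = 7` → c = 7
`m = c + 33` → m = 40
`c = c * 3` → c = 21
So c = 21

Answer: 21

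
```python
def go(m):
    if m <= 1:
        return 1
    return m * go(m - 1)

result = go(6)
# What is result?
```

go(6) = 6 * 5 * 4 * 3 * 2 * 1 = 720

Answer: 720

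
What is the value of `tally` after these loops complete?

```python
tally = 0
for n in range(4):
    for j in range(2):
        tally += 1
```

4 * 2 = 8
`tally` takes the values: 0 → 1 → 2 → 3 → 4 → 5 → 6 → 7 → 8

Answer: 8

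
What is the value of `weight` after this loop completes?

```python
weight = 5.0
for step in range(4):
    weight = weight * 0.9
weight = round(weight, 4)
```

Exponential decay: 5.0 * 0.9^4
`weight` takes the values: 5.0 → 4.5 → 4.05 → 3.645 → 3.2805

Answer: 3.2805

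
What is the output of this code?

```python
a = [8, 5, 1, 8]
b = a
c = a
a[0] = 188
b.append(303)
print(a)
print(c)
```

Key concept: multiple aliases.
Step by step:
`a = [8, 5, 1, 8]` → a = [8, 5, 1, 8]
`b = a` → b = [8, 5, 1, 8] (same object as a)
`c = a` → c = [8, 5, 1, 8] (same object as a, b)
`a[0] = 188` → a = [188, 5, 1, 8] (same object as b, c); b = [188, 5, 1, 8] (same object as a, c); c = [188, 5, 1, 8] (same object as a, b)
`b.append(303)` → a = [188, 5, 1, 8, 303] (same object as b, c); b = [188, 5, 1, 8, 303] (same object as a, c); c = [188, 5, 1, 8, 303] (same object as a, b)
`print(a)` → prints [188, 5, 1, 8, 303]
`print(c)` → prints [188, 5, 1, 8, 303]

Answer:
[188, 5, 1, 8, 303]
[188, 5, 1, 8, 303]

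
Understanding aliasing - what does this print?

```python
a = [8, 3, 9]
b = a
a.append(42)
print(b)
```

Key concept: basic list aliasing.
Step by step:
`a = [8, 3, 9]` → a = [8, 3, 9]
`b = a` → b = [8, 3, 9] (same object as a)
`a.append(42)` → a = [8, 3, 9, 42] (same object as b); b = [8, 3, 9, 42] (same object as a)
`print(b)` → prints [8, 3, 9, 42]

Answer: [8, 3, 9, 42]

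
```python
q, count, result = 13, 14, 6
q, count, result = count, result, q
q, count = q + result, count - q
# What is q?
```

Trace:
`q, count, result = 13, 14, 6` → q = 13; count = 14; result = 6
`q, count, result = count, result, q` → q = 14; count = 6; result = 13
`q, count = q + result, count - q` → q = 27; count = -8
So q = 27

Answer: 27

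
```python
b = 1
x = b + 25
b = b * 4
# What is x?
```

Trace:
`b = 1` → b = 1
`x = b + 25` → x = 26
`b = b * 4` → b = 4
So x = 26

Answer: 26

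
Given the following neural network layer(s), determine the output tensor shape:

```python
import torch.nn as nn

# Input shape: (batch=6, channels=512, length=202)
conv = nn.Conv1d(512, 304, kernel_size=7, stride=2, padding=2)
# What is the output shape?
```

Input: (6, 512, 202) -> Output: (6, 304, 100)

Answer: (6, 304, 100)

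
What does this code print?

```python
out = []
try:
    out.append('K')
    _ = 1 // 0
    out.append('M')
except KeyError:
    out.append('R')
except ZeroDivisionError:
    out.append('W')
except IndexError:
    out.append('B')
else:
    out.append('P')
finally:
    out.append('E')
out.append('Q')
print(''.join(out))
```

Execution trace: 'K' (try body) → 'W' (except ZeroDivisionError) → 'E' (finally) → 'Q' (after the try/except). Output: KWEQ

Answer: KWEQ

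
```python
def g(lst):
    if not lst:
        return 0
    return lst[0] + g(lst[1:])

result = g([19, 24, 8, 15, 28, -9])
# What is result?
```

19 + 24 + 8 + 15 + 28 + (-9) + 0 = 85

Answer: 85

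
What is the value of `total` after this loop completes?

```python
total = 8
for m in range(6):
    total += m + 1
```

Start at 8, add 1 to 6 = 29
`total` takes the values: 8 → 9 → 11 → 14 → 18 → 23 → 29

Answer: 29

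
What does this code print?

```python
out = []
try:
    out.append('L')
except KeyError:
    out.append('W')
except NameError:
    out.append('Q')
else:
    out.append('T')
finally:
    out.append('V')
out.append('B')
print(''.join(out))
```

Execution trace: 'L' (try body, no exception) → 'T' (else) → 'V' (finally) → 'B' (after the try/except). Output: LTVB

Answer: LTVB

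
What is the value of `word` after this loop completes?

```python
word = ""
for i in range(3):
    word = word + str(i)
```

Concatenate digits 0 to 2
`word` takes the values: "" → "0" → "01" → "012"

Answer: "012"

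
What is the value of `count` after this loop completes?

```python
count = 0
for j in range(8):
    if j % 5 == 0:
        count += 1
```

Count numbers divisible by 5 in range(8)
`count` takes the values: 0 → 1 → 2

Answer: 2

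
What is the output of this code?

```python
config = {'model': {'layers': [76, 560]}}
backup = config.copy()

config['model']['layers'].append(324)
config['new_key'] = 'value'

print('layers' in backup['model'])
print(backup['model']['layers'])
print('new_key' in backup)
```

Key concept: shallow copy gotcha with nested dict.
Step by step:
`config = {'model': {'layers': [76, 560]}}` → config = {'model': {'layers': [76, 560]}}
`backup = config.copy()` → backup = {'model': {'layers': [76, 560]}}
`config['model']['layers'].append(324)` → config = {'model': {'layers': [76, 560, 324]}}; backup = {'model': {'layers': [76, 560, 324]}}
`config['new_key'] = 'value'` → config = {'model': {'layers': [76, 560, 324]}, 'new_key': 'value'}
`print('layers' in backup['model'])` → prints True
`print(backup['model']['layers'])` → prints [76, 560, 324]
`print('new_key' in backup)` → prints False

Answer:
True
[76, 560, 324]
False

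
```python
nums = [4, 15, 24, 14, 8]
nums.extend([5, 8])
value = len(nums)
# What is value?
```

Trace:
`nums = [4, 15, 24, 14, 8]` → nums = [4, 15, 24, 14, 8]
`nums.extend([5, 8])` → nums = [4, 15, 24, 14, 8, 5, 8]
`value = len(nums)` → value = 7
So value = 7

Answer: 7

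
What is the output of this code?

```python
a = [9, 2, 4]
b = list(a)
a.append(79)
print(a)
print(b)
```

Key concept: list() constructor creates copy.
Step by step:
`a = [9, 2, 4]` → a = [9, 2, 4]
`b = list(a)` → b = [9, 2, 4]
`a.append(79)` → a = [9, 2, 4, 79]
`print(a)` → prints [9, 2, 4, 79]
`print(b)` → prints [9, 2, 4]

Answer:
[9, 2, 4, 79]
[9, 2, 4]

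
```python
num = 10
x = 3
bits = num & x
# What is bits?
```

Trace:
`num = 10` → num = 10
`x = 3` → x = 3
`bits = num & x` → bits = 2
So bits = 2

Answer: 2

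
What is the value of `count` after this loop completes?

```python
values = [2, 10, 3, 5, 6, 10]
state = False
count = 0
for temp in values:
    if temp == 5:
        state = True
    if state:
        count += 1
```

Count elements after first 5 in [2, 10, 3, 5, 6, 10]
`count` takes the values: 0 → 1 → 2 → 3

Answer: 3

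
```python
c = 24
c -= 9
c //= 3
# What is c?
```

Trace:
`c = 24` → c = 24
`c -= 9` → c = 15
`c //= 3` → c = 5
So c = 5

Answer: 5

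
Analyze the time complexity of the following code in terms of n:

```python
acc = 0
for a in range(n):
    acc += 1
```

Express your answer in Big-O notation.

Each loop level contributes: n. Multiplying the contributions gives O(n).

Answer: O(n)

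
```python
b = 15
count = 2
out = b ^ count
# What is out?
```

Trace:
`b = 15` → b = 15
`count = 2` → count = 2
`out = b ^ count` → out = 13
So out = 13

Answer: 13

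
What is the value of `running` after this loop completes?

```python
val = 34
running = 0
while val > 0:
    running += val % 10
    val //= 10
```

Sum digits of 34
`running` takes the values: 0 → 4 → 7

Answer: 7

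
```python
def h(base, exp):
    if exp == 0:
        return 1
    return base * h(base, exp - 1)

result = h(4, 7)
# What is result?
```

h(4, 7) = 4 * 4 * 4 * 4 * 4 * 4 * 4 = 16384

Answer: 16384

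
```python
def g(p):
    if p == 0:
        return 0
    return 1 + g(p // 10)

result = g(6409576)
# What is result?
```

Count of digits of 6409576: 7

Answer: 7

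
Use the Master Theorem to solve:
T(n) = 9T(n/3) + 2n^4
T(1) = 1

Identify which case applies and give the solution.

a=9, b=3, f(n)=2n^4. log_3(9) = 2. Since c=4 > 2 and the regularity condition holds (9(n/3)^4 = (9/3^4)n^4 with 9/3^4 < 1), Case 3 applies: T(n) = Θ(f(n)) = O(n^4).

Answer: O(n^4) - Case 3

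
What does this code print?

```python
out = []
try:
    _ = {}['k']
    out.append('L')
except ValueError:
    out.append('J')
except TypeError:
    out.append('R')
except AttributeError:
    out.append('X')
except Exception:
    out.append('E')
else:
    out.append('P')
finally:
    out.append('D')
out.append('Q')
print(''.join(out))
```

Execution trace: 'E' (except Exception) → 'D' (finally) → 'Q' (after the try/except). Output: EDQ

Answer: EDQ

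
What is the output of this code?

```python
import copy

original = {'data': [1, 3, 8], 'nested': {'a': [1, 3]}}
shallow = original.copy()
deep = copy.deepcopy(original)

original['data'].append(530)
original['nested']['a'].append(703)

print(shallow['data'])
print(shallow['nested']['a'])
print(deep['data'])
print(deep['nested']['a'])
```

Key concept: comparing shallow vs deep copy.
Step by step:
`original = {'data': [1, 3, 8], 'nested': {'a': [1, 3]}}` → original = {'data': [1, 3, 8], 'nested': {'a': [1, 3]}}
`shallow = original.copy()` → shallow = {'data': [1, 3, 8], 'nested': {'a': [1, 3]}}
`deep = copy.deepcopy(original)` → deep = {'data': [1, 3, 8], 'nested': {'a': [1, 3]}}
`original['data'].append(530)` → original = {'data': [1, 3, 8, 530], 'nested': {'a': [1, 3]}}; shallow = {'data': [1, 3, 8, 530], 'nested': {'a': [1, 3]}}
`original['nested']['a'].append(703)` → original = {'data': [1, 3, 8, 530], 'nested': {'a': [1, 3, 703]}}; shallow = {'data': [1, 3, 8, 530], 'nested': {'a': [1, 3, 703]}}
`print(shallow['data'])` → prints [1, 3, 8, 530]
`print(shallow['nested']['a'])` → prints [1, 3, 703]
`print(deep['data'])` → prints [1, 3, 8]
`print(deep['nested']['a'])` → prints [1, 3]

Answer:
[1, 3, 8, 530]
[1, 3, 703]
[1, 3, 8]
[1, 3]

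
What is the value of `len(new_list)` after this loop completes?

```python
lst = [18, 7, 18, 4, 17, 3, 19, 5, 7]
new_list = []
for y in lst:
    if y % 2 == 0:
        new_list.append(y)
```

Count even numbers in [18, 7, 18, 4, 17, 3, 19, 5, 7]
`new_list` takes the values: [] → [18] → [18, 18] → [18, 18, 4]
So `len(new_list)` = 3

Answer: 3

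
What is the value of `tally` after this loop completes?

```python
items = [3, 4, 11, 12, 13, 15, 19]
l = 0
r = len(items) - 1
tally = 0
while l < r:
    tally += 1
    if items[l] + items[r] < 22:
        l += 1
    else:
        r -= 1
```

Steps to find pair summing to 22
`tally` takes the values: 0 → 1 → 2 → 3 → 4 → 5 → 6

Answer: 6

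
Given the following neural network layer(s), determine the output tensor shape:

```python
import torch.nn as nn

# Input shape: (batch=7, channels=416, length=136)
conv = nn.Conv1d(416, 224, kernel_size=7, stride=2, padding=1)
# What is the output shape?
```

Input: (7, 416, 136) -> Output: (7, 224, 66)

Answer: (7, 224, 66)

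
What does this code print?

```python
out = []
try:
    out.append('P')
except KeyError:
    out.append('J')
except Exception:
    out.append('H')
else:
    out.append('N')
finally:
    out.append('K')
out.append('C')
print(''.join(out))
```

Execution trace: 'P' (try body, no exception) → 'N' (else) → 'K' (finally) → 'C' (after the try/except). Output: PNKC

Answer: PNKC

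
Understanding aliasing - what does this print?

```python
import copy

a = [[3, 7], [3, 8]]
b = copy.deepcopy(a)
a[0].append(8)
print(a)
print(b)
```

Key concept: deep copy is fully independent.
Step by step:
`a = [[3, 7], [3, 8]]` → a = [[3, 7], [3, 8]]
`b = copy.deepcopy(a)` → b = [[3, 7], [3, 8]]
`a[0].append(8)` → a = [[3, 7, 8], [3, 8]]
`print(a)` → prints [[3, 7, 8], [3, 8]]
`print(b)` → prints [[3, 7], [3, 8]]

Answer:
[[3, 7, 8], [3, 8]]
[[3, 7], [3, 8]]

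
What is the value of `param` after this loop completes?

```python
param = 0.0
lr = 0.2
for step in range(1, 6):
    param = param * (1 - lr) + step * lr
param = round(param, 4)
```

Moving average with lr=0.2
`param` takes the values: 0.0 → 0.2 → 0.56 → 1.048 → 1.6384 → 2.31072 → 2.3107

Answer: 2.3107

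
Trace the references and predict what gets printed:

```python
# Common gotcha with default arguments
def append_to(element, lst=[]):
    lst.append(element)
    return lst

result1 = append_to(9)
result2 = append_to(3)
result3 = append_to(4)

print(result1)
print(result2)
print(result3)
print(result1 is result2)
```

Key concept: mutable default argument gotcha.
Step by step:
`result1 = append_to(9)` → result1 = [9]
`result2 = append_to(3)` → result1 = [9, 3] (same object as result2); result2 = [9, 3] (same object as result1)
`result3 = append_to(4)` → result1 = [9, 3, 4] (same object as result2, result3); result2 = [9, 3, 4] (same object as result1, result3); result3 = [9, 3, 4] (same object as result1, result2)
`print(result1)` → prints [9, 3, 4]
`print(result2)` → prints [9, 3, 4]
`print(result3)` → prints [9, 3, 4]
`print(result1 is result2)` → prints True

Answer:
[9, 3, 4]
[9, 3, 4]
[9, 3, 4]
True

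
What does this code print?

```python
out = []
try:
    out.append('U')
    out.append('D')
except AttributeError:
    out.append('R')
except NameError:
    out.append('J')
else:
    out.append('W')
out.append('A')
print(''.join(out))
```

Execution trace: 'U' (try body) → 'D' (try body, no exception) → 'W' (else) → 'A' (after the try/except). Output: UDWA

Answer: UDWA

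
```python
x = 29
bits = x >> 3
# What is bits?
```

Trace:
`x = 29` → x = 29
`bits = x >> 3` → bits = 3
So bits = 3

Answer: 3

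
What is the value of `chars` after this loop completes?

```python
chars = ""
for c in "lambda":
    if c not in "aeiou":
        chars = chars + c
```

Remove vowels from 'lambda'
`chars` takes the values: "" → "l" → "lm" → "lmb" → "lmbd"

Answer: "lmbd"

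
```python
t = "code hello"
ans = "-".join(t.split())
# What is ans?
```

Trace:
`t = "code hello"` → t = 'code hello'
`ans = "-".join(t.split())` → ans = 'code-hello'
So ans = 'code-hello'

Answer: 'code-hello'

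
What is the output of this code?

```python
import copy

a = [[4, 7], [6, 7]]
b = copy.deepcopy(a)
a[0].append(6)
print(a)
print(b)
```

Key concept: deep copy is fully independent.
Step by step:
`a = [[4, 7], [6, 7]]` → a = [[4, 7], [6, 7]]
`b = copy.deepcopy(a)` → b = [[4, 7], [6, 7]]
`a[0].append(6)` → a = [[4, 7, 6], [6, 7]]
`print(a)` → prints [[4, 7, 6], [6, 7]]
`print(b)` → prints [[4, 7], [6, 7]]

Answer:
[[4, 7, 6], [6, 7]]
[[4, 7], [6, 7]]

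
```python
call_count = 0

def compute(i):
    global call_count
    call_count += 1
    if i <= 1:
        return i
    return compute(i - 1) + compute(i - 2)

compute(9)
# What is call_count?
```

Calls(i) = 1 + Calls(i-1) + Calls(i-2); Calls(0)=Calls(1)=1. For i=9 this gives 109.

Answer: 109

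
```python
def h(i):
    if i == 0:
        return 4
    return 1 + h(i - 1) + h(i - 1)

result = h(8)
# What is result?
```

h(i) = 1 + 2·h(i-1), h(0)=4. Closed form: (4+1)·2^8 - 1 = 1279.

Answer: 1279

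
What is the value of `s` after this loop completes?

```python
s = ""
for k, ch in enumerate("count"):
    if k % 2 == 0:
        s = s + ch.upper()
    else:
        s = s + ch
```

Uppercase even positions in 'count'
`s` takes the values: "" → "C" → "Co" → "CoU" → "CoUn" → "CoUnT"

Answer: "CoUnT"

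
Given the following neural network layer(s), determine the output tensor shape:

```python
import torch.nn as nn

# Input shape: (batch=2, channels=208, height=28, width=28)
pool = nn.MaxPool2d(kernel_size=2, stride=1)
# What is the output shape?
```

Input: (2, 208, 28, 28) -> Output: (2, 208, 27, 27)

Answer: (2, 208, 27, 27)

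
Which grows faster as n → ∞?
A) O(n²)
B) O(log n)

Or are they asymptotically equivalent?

O(n²) vs O(log n): Higher order terms dominate.

Answer: A) O(n²) grows faster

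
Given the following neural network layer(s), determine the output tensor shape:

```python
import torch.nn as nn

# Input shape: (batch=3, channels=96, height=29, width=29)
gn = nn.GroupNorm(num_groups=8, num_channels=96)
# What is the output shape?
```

Input: (3, 96, 29, 29) -> Output: (3, 96, 29, 29)

Answer: (3, 96, 29, 29)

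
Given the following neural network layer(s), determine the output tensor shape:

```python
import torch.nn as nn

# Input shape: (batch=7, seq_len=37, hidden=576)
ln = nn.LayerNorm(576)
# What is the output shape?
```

Input: (7, 37, 576) -> Output: (7, 37, 576)

Answer: (7, 37, 576)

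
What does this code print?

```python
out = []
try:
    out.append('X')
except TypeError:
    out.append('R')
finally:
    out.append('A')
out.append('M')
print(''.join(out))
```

Execution trace: 'X' (try body, no exception) → 'A' (finally) → 'M' (after the try/except). Output: XAM

Answer: XAM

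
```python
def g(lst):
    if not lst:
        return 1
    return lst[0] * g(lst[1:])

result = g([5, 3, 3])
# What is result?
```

Product over [5, 3, 3] = 5 * 3 * 3 = 45

Answer: 45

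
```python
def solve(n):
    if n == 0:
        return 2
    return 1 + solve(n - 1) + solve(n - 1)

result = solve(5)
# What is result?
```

solve(n) = 1 + 2·solve(n-1), solve(0)=2. Closed form: (2+1)·2^5 - 1 = 95.

Answer: 95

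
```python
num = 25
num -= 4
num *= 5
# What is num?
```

Trace:
`num = 25` → num = 25
`num -= 4` → num = 21
`num *= 5` → num = 105
So num = 105

Answer: 105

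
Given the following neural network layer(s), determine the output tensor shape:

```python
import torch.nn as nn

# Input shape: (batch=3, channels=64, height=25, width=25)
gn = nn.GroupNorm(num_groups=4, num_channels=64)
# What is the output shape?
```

Input: (3, 64, 25, 25) -> Output: (3, 64, 25, 25)

Answer: (3, 64, 25, 25)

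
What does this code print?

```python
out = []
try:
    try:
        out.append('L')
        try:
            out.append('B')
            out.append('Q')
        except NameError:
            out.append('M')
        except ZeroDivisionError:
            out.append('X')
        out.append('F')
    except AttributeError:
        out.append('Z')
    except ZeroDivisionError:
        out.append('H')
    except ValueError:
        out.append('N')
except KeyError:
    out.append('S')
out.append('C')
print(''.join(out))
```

Execution trace: 'L' (try body) → 'B' (inner try body) → 'Q' (inner try body, no exception) → 'F' (try body, no exception) → 'C' (after the try/except). Output: LBQFC

Answer: LBQFC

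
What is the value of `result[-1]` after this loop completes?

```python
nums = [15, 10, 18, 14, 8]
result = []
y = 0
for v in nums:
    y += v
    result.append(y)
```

Cumulative sum ends at 65
`result` takes the values: [] → [15] → [15, 25] → [15, 25, 43] → [15, 25, 43, 57] → [15, 25, 43, 57, 65]
So `result[-1]` = 65

Answer: 65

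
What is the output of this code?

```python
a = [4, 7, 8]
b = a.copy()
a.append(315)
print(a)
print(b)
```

Key concept: list.copy() creates independent copy.
Step by step:
`a = [4, 7, 8]` → a = [4, 7, 8]
`b = a.copy()` → b = [4, 7, 8]
`a.append(315)` → a = [4, 7, 8, 315]
`print(a)` → prints [4, 7, 8, 315]
`print(b)` → prints [4, 7, 8]

Answer:
[4, 7, 8, 315]
[4, 7, 8]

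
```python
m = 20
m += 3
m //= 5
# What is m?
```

Trace:
`m = 20` → m = 20
`m += 3` → m = 23
`m //= 5` → m = 4
So m = 4

Answer: 4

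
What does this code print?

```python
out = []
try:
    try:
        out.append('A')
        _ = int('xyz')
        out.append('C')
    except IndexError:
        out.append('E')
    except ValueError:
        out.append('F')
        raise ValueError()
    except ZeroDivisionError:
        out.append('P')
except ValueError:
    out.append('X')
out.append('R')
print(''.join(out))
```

Execution trace: 'A' (inner try body) → 'F' (inner except ValueError) → 'X' (outer except ValueError) → 'R' (after the try/except). Output: AFXR

Answer: AFXR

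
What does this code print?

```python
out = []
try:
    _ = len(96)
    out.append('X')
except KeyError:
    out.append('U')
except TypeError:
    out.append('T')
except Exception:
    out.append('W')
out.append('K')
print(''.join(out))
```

Execution trace: 'T' (except TypeError) → 'K' (after the try/except). Output: TK

Answer: TK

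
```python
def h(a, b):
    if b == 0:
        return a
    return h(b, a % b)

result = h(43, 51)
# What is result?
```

h(43, 51) -> h(51, 43) -> h(43, 8) -> h(8, 3) -> h(3, 2) -> h(2, 1) -> h(1, 0) -> 1

Answer: 1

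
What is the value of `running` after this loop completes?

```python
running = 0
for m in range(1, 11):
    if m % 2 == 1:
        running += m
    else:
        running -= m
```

Add odd, subtract even
`running` takes the values: 0 → 1 → -1 → 2 → -2 → 3 → -3 → 4 → -4 → 5 → -5

Answer: -5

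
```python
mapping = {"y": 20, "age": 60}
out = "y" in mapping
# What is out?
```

Trace:
`mapping = {"y": 20, "age": 60}` → mapping = {'y': 20, 'age': 60}
`out = "y" in mapping` → out = True
So out = True

Answer: True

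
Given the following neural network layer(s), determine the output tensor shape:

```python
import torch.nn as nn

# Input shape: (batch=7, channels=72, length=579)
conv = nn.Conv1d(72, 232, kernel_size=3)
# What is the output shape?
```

Input: (7, 72, 579) -> Output: (7, 232, 577)

Answer: (7, 232, 577)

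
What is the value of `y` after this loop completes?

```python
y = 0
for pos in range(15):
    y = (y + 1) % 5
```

Increment mod 5, 15 times = 0
`y` takes the values: 0 → 1 → 2 → 3 → 4 → 0 → 1 → 2 → 3 → 4 → 0 → 1 → 2 → 3 → 4 → 0

Answer: 0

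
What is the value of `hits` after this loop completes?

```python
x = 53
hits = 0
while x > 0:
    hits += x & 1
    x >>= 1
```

Count set bits in 53 (binary: 0b110101)
`hits` takes the values: 0 → 1 → 2 → 3 → 4

Answer: 4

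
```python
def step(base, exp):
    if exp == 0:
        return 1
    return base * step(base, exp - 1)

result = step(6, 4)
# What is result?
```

step(6, 4) = 6 * 6 * 6 * 6 = 1296

Answer: 1296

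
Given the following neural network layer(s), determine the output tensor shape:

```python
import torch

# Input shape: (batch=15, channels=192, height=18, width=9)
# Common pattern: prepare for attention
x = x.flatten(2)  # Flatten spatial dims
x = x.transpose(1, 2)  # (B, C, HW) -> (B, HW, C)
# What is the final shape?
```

Input: (15, 192, 18, 9) -> after flatten(2): (15, 192, 162) -> Output: (15, 162, 192)

Answer: (15, 162, 192)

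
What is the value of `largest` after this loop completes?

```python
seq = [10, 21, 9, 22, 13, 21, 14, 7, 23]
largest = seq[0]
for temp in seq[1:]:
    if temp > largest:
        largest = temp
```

Maximum of [10, 21, 9, 22, 13, 21, 14, 7, 23]
`largest` takes the values: 10 → 21 → 22 → 23

Answer: 23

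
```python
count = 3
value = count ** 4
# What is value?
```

Trace:
`count = 3` → count = 3
`value = count ** 4` → value = 81
So value = 81

Answer: 81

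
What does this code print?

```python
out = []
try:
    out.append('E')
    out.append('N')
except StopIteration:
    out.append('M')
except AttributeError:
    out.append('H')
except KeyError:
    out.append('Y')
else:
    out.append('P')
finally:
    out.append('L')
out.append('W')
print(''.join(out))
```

Execution trace: 'E' (try body) → 'N' (try body, no exception) → 'P' (else) → 'L' (finally) → 'W' (after the try/except). Output: ENPLW

Answer: ENPLW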